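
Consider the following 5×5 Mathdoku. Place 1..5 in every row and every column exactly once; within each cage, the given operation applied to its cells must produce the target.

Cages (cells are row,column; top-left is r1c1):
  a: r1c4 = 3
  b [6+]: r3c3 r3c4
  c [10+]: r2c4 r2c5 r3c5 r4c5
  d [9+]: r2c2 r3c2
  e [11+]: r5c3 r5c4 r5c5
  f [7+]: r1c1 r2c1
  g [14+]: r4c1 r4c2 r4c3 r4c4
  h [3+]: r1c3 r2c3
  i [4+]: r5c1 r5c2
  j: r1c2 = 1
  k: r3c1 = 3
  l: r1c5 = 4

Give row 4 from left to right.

J is a freebie, leaving r1c2 = 1.
Row 1 already has 1; hence r1c3 = 2.
Cage a is a single given cell, so r1c4 = 3.
L is a freebie; hence r1c5 = 4.
Column 3 now contains 2, so r2c3 = 1.
Cage k is a single given cell, which forces r3c1 = 3.
3 is placed in column 1; hence r5c1 = 1.
Column 2 already has 1; hence r5c2 = 3.
4 is placed in row 1; hence r1c1 = 5.
Cage f's pair has sum 7; hence r2c1 = 2.
Row 2 now contains 2, so r2c4 = 4.
2 is placed in column 1; hence r4c1 = 4.
Cage g needs sum 14, leaving r4c3 = 3.
Row 2 already has 4, so r2c2 = 5.
Cage c has sum 10, which forces r2c5 = 3.
The two cells of cage d must have sum 9; hence r3c2 = 4.
Row 3 now contains 4, which forces r3c3 = 5.
Column 2 now contains 5; hence r4c2 = 2.
Row 4 now contains 2; hence r4c4 = 5.
Row 4 now contains 2; hence r4c5 = 1.
Cage e has sum 11, leaving r5c3 = 4.
Column 4 already has 5; hence r5c4 = 2.
Row 5 already has 2, which forces r5c5 = 5.
Column 4 already has 2; hence r3c4 = 1.
Column 5 already has 1, so r3c5 = 2.
Completed grid: 5 1 2 3 4 / 2 5 1 4 3 / 3 4 5 1 2 / 4 2 3 5 1 / 1 3 4 2 5.

4 2 3 5 1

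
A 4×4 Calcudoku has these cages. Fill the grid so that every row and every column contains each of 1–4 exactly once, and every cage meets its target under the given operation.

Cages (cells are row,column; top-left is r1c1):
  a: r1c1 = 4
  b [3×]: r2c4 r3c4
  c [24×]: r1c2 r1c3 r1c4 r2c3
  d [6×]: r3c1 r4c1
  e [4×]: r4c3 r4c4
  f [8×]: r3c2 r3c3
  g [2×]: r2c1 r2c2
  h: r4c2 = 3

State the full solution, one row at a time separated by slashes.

4 1 3 2 / 1 2 4 3 / 3 4 2 1 / 2 3 1 4

Cage a is given; hence r1c1 = 4.
H is a freebie; hence r4c2 = 3.
The 4 cells of cage c must have product 24, so r2c3 = 4.
Cage d needs two cells with product 6, so r3c1 = 3.
Column 3 already has 4, so r3c3 = 2.
Row 3 now contains 3, so r3c4 = 1.
3 is placed in row 4, so r4c1 = 2.
Column 3 already has 4, which forces r4c3 = 1.
Column 4 already has 1, which forces r4c4 = 4.
The 4 cells of cage c must have product 24; hence r1c2 = 1.
Column 3 already has 1; hence r1c3 = 3.
Cage c has product 24; hence r1c4 = 2.
Column 1 already has 2, which forces r2c1 = 1.
Cage g's pair has product 2; hence r2c2 = 2.
Column 4 already has 1, leaving r2c4 = 3.
Row 3 now contains 2, so r3c2 = 4.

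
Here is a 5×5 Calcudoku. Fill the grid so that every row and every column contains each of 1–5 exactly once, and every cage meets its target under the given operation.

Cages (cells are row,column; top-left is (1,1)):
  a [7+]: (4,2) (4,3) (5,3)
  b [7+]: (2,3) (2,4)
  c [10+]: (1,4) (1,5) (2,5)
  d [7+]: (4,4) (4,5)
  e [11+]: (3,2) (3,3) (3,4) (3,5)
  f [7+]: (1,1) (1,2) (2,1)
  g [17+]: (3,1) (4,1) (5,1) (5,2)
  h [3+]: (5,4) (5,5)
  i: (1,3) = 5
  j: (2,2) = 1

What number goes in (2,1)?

Cage i is a single given cell, so (1,3) = 5.
Cage j is a single given cell, which forces (2,2) = 1.
Cage g has sum 17, leaving (5,2) = 5.
Row 3 needs a 4, and only (3,1) is open for it.
Cage g has sum 17; hence (4,1) = 5.
Column 1 now contains 4, so (5,1) = 3.
Column 1 now contains 3, so (1,1) = 1.
Cage f needs sum 7, which forces (1,2) = 4.
Column 1 now contains 3, which forces (2,1) = 2.
4 is placed in column 2, so (4,2) = 2.
Cage c has sum 10, leaving (2,5) = 5.
Column 2 already has 2, which forces (3,2) = 3.
Cage e needs sum 11, so (3,4) = 5.
Row 4 needs a 1, and only (4,3) is open for it.
Column 3 now contains 1, so (3,3) = 2.
Cage e has sum 11, which forces (3,5) = 1.
Cage a needs sum 7, so (5,3) = 4.
Column 5 already has 1; hence (5,5) = 2.
Cage c has sum 10, so (1,4) = 2.
2 is placed in column 5, which forces (1,5) = 3.
Column 3 already has 4, leaving (2,3) = 3.
Cage b needs two cells with sum 7, leaving (2,4) = 4.
4 is placed in column 4, so (4,4) = 3.
3 is placed in column 5; hence (4,5) = 4.
2 is placed in row 5, so (5,4) = 1.
Completed grid: 1 4 5 2 3 / 2 1 3 4 5 / 4 3 2 5 1 / 5 2 1 3 4 / 3 5 4 1 2.

2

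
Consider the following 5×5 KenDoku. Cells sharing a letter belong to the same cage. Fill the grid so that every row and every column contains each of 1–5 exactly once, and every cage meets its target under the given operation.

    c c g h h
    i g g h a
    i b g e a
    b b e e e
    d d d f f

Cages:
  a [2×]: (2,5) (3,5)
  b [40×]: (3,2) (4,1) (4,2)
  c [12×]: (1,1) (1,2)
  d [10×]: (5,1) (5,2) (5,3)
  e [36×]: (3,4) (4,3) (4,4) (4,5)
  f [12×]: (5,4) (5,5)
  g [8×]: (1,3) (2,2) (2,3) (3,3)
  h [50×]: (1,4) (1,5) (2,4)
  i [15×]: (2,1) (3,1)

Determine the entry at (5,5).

3

Cage h needs product 50, leaving (1,4) = 2.
The 3 cells of cage h must have product 50, so (1,5) = 5.
Cage g has product 8, so (2,2) = 1.
The 3 cells of cage h must have product 50, leaving (2,4) = 5.
Row 2 now contains 1, leaving (2,5) = 2.
The 4 cells of cage e must have product 36, leaving (3,4) = 3.
Column 5 now contains 2, so (3,5) = 1.
Column 4 already has 3, which forces (5,4) = 4.
Row 5 already has 4, so (5,5) = 3.
Cage g needs product 8, which forces (1,3) = 1.
Row 2 already has 5, leaving (2,1) = 3.
Row 2 now contains 2, so (2,3) = 4.
Row 3 already has 3, leaving (3,1) = 5.
Cage g has product 8, leaving (3,3) = 2.
Cage e has product 36; hence (4,3) = 3.
Column 4 now contains 4, which forces (4,4) = 1.
3 is placed in column 5; hence (4,5) = 4.
Column 3 already has 2, so (5,3) = 5.
Column 1 already has 3; hence (1,1) = 4.
Cage c's pair has product 12, so (1,2) = 3.
2 is placed in row 3, which forces (3,2) = 4.
Row 4 already has 4; hence (4,1) = 2.
Cage b needs product 40, leaving (4,2) = 5.
Cage d needs product 10, which forces (5,1) = 1.
Row 5 already has 5; hence (5,2) = 2.
Filled in: 4 3 1 2 5 / 3 1 4 5 2 / 5 4 2 3 1 / 2 5 3 1 4 / 1 2 5 4 3.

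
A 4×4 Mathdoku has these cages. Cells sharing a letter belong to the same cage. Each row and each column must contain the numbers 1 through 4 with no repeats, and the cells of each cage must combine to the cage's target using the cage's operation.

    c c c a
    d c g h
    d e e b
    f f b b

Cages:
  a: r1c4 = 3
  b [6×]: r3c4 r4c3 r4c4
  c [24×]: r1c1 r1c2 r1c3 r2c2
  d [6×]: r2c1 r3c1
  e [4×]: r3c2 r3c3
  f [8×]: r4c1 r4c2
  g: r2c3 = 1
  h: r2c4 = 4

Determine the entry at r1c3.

2

Cage a is a single given cell, which forces r1c4 = 3.
Cage g is given; hence r2c3 = 1.
Cage h is given, so r2c4 = 4.
1 is placed in column 3, so r3c3 = 4.
Column 3 already has 4, which forces r1c3 = 2.
Cage c has product 24, which forces r2c2 = 3.
4 is placed in row 3, leaving r3c2 = 1.
Row 3 already has 1, so r3c4 = 2.
Cage b has product 6, so r4c3 = 3.
2 is placed in column 4, which forces r4c4 = 1.
The 4 cells of cage c must have product 24, so r1c1 = 1.
Column 2 now contains 1, which forces r1c2 = 4.
3 is placed in row 2, leaving r2c1 = 2.
Row 3 now contains 2, which forces r3c1 = 3.
2 is placed in column 1; hence r4c1 = 4.
Column 2 now contains 4; hence r4c2 = 2.
Filled in: 1 4 2 3 / 2 3 1 4 / 3 1 4 2 / 4 2 3 1.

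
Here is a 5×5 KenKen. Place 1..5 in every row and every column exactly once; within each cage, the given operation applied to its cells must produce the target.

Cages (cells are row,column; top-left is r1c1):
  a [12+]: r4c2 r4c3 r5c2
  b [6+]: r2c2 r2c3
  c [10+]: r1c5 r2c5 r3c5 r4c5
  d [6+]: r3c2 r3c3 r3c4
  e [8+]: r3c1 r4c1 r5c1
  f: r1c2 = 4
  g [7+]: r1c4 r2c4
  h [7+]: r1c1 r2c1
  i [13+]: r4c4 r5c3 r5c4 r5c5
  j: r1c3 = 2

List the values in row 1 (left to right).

F is a freebie, leaving r1c2 = 4.
J is a freebie, so r1c3 = 2.
The only place for 1 in row 1 is r1c5.
In row 2, 3 can only go at r2c5, so r2c5 = 3.
In row 3, 5 can only go at r3c1, so r3c1 = 5.
Column 1 already has 5, which forces r1c1 = 3.
3 is placed in row 1, leaving r1c4 = 5.
The two cells of cage h must have sum 7, so r2c1 = 4.
Row 2 already has 4; hence r2c4 = 2.
The 3 cells of cage d must have sum 6, leaving r3c2 = 2.
Row 3 now contains 2; hence r3c5 = 4.
Column 5 now contains 4, leaving r4c5 = 2.
Column 5 now contains 2; hence r5c5 = 5.
2 is placed in row 4, which forces r4c1 = 1.
Cage a needs sum 12, which forces r4c2 = 5.
The 3 cells of cage a must have sum 12, so r4c3 = 4.
4 is placed in row 4; hence r4c4 = 3.
The 3 cells of cage e must have sum 8, which forces r5c1 = 2.
Row 5 now contains 5, so r5c2 = 3.
Row 5 already has 3, leaving r5c3 = 1.
Row 5 already has 1, which forces r5c4 = 4.
5 is placed in column 2, which forces r2c2 = 1.
Column 3 already has 1, leaving r2c3 = 5.
Column 3 already has 1, so r3c3 = 3.
Column 4 now contains 3, leaving r3c4 = 1.
Filled in: 3 4 2 5 1 / 4 1 5 2 3 / 5 2 3 1 4 / 1 5 4 3 2 / 2 3 1 4 5.

3 4 2 5 1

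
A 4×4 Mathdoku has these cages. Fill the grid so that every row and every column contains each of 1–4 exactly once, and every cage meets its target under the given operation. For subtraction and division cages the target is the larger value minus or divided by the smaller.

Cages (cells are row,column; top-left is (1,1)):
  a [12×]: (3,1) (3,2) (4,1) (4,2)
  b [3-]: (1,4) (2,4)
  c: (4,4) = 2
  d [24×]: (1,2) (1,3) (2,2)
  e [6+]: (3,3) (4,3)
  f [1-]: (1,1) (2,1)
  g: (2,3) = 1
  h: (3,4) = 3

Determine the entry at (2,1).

G is a freebie, so (2,3) = 1.
Row 2 now contains 1, which forces (2,4) = 4.
Cage h is given, which forces (3,4) = 3.
C is a freebie, leaving (4,4) = 2.
Column 4 now contains 4, which forces (1,4) = 1.
Cage e's pair has sum 6, so (3,3) = 2.
2 is placed in row 4; hence (4,3) = 4.
Cage d has product 24; hence (1,2) = 4.
Column 3 now contains 4, which forces (1,3) = 3.
Cage d has product 24; hence (2,2) = 2.
Column 2 already has 4; hence (3,2) = 1.
Column 2 already has 1, leaving (4,2) = 3.
Row 1 already has 3, leaving (1,1) = 2.
Row 2 now contains 2, so (2,1) = 3.
1 is placed in row 3; hence (3,1) = 4.
Row 4 now contains 3, leaving (4,1) = 1.
The full grid is 2 4 3 1 / 3 2 1 4 / 4 1 2 3 / 1 3 4 2.

3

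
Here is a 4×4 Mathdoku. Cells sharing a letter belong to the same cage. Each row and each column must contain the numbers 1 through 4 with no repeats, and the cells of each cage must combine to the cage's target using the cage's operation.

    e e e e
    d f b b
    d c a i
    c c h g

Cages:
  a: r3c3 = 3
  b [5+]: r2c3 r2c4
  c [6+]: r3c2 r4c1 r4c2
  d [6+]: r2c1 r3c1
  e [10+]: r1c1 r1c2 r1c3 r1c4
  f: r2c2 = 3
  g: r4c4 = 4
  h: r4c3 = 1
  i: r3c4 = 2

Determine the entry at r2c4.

Cage f is a single given cell; hence r2c2 = 3.
Cage a is a single given cell; hence r3c3 = 3.
Cage i is given, leaving r3c4 = 2.
Cage h is given, so r4c3 = 1.
G is a freebie; hence r4c4 = 4.
Cage d needs two cells with sum 6, so r2c1 = 2.
Cage b needs two cells with sum 5; hence r2c3 = 4.
Column 4 now contains 4, so r2c4 = 1.
Row 3 already has 2, leaving r3c1 = 4.
Row 3 already has 2, leaving r3c2 = 1.
The 3 cells of cage c must have sum 6, which forces r4c1 = 3.
Row 4 already has 4, leaving r4c2 = 2.
3 is placed in column 1, so r1c1 = 1.
Column 2 now contains 2, leaving r1c2 = 4.
Column 3 now contains 4, which forces r1c3 = 2.
Column 4 now contains 1, so r1c4 = 3.
Completed grid: 1 4 2 3 / 2 3 4 1 / 4 1 3 2 / 3 2 1 4.

1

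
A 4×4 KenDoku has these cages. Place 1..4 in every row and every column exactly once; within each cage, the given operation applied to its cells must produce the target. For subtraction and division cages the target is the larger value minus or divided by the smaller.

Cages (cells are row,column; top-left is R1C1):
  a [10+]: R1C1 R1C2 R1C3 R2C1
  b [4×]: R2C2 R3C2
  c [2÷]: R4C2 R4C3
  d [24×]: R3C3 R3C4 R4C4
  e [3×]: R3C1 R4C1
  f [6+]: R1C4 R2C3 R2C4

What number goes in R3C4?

Column 2 needs a 3, and only R1C2 is open for it.
The only place for 2 in column 2 is R4C2.
Cage a has sum 10, which forces R1C3 = 1.
Row 1 now contains 1, so R1C4 = 2.
Column 3 already has 1, leaving R4C3 = 4.
4 is placed in row 4, so R4C4 = 3.
2 is placed in row 1; hence R1C1 = 4.
Cage a needs sum 10, which forces R2C1 = 2.
Cage f needs sum 6; hence R2C3 = 3.
Cage f has sum 6, so R2C4 = 1.
Cage e needs two cells with product 3; hence R3C1 = 3.
The 3 cells of cage d must have product 24; hence R3C3 = 2.
3 is placed in column 4, so R3C4 = 4.
Row 4 already has 3, leaving R4C1 = 1.
Row 2 already has 1, leaving R2C2 = 4.
4 is placed in row 3, which forces R3C2 = 1.
Filled in: 4 3 1 2 / 2 4 3 1 / 3 1 2 4 / 1 2 4 3.

4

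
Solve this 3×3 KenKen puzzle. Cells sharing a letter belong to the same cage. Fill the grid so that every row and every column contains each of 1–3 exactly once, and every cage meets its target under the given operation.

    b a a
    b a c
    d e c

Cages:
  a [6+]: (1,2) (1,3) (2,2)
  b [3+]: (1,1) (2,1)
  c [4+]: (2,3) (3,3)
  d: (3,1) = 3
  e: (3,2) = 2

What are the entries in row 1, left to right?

Cage d is given, leaving (3,1) = 3.
E is a freebie, so (3,2) = 2.
3 is placed in row 3; hence (3,3) = 1.
Cage a has sum 6, so (1,3) = 2.
1 is placed in column 3, so (2,3) = 3.
Row 1 already has 2; hence (1,1) = 1.
The 3 cells of cage a must have sum 6; hence (1,2) = 3.
The two cells of cage b must have sum 3; hence (2,1) = 2.
3 is placed in row 2, leaving (2,2) = 1.
Completed grid: 1 3 2 / 2 1 3 / 3 2 1.

1 3 2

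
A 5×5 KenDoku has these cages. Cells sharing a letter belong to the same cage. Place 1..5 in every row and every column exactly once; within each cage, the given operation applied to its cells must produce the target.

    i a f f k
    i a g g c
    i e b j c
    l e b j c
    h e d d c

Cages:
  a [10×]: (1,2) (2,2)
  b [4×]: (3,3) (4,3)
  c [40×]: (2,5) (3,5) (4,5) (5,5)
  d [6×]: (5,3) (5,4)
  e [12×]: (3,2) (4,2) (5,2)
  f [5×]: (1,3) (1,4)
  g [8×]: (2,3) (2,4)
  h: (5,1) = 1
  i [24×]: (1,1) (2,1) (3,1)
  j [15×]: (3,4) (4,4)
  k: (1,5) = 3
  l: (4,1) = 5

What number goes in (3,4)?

5

K is a freebie; hence (1,5) = 3.
Cage l is a single given cell, which forces (4,1) = 5.
Row 4 now contains 5; hence (4,4) = 3.
Cage h is given; hence (5,1) = 1.
3 is placed in column 4, which forces (5,4) = 2.
The two cells of cage g must have product 8, which forces (2,3) = 2.
Column 4 already has 2, so (2,4) = 4.
3 is placed in column 4, which forces (3,4) = 5.
2 is placed in row 5, leaving (5,3) = 3.
Cage a needs two cells with product 10, so (1,2) = 2.
Cage f's pair has product 5, so (1,3) = 5.
Column 4 now contains 5; hence (1,4) = 1.
Row 2 now contains 4, so (2,1) = 3.
Row 2 already has 2, leaving (2,2) = 5.
5 is placed in row 2; hence (2,5) = 1.
Cage e needs product 12, so (3,2) = 3.
Cage e needs product 12; hence (4,2) = 1.
Row 4 now contains 1, so (4,3) = 4.
4 is placed in row 4, leaving (4,5) = 2.
Row 5 already has 3, which forces (5,2) = 4.
4 is placed in row 5; hence (5,5) = 5.
2 is placed in row 1, so (1,1) = 4.
The 3 cells of cage i must have product 24, which forces (3,1) = 2.
Column 3 already has 4, leaving (3,3) = 1.
Column 5 already has 2, which forces (3,5) = 4.
Completed grid: 4 2 5 1 3 / 3 5 2 4 1 / 2 3 1 5 4 / 5 1 4 3 2 / 1 4 3 2 5.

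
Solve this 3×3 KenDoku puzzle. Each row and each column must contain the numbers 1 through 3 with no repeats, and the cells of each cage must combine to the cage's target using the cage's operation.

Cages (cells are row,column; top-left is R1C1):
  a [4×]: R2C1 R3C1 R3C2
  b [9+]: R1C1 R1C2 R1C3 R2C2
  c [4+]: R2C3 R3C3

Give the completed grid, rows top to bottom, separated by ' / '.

3 1 2 / 2 3 1 / 1 2 3

Cage a has product 4, so R2C1 = 2.
Cage b has sum 9, so R2C2 = 3.
3 is placed in row 2; hence R2C3 = 1.
Cage a has product 4, which forces R3C1 = 1.
The 3 cells of cage a must have product 4, leaving R3C2 = 2.
1 is placed in column 3, which forces R3C3 = 3.
1 is placed in column 1, so R1C1 = 3.
Column 2 now contains 2, so R1C2 = 1.
Column 3 now contains 3; hence R1C3 = 2.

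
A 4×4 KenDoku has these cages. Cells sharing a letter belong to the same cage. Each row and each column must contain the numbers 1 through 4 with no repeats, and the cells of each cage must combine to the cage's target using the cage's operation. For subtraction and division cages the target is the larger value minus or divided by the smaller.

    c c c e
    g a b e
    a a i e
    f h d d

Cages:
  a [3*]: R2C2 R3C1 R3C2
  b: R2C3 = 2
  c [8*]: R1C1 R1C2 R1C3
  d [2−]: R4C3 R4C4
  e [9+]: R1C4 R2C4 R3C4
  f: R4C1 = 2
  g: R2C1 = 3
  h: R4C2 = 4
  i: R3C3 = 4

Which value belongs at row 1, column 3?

1

Cage g is given, so R2C1 = 3.
Cage a needs product 3; hence R2C2 = 1.
B is a freebie; hence R2C3 = 2.
Row 2 now contains 2, leaving R2C4 = 4.
Cage a needs product 3, which forces R3C1 = 1.
Cage a needs product 3, leaving R3C2 = 3.
Cage i is a single given cell, which forces R3C3 = 4.
Row 3 now contains 3, which forces R3C4 = 2.
Cage f is a single given cell, leaving R4C1 = 2.
Cage h is a single given cell, leaving R4C2 = 4.
Column 1 already has 2; hence R1C1 = 4.
Column 2 already has 4, so R1C2 = 2.
Column 3 now contains 4, leaving R1C3 = 1.
Column 4 already has 2, which forces R1C4 = 3.
Column 3 now contains 1; hence R4C3 = 3.
3 is placed in column 4, so R4C4 = 1.
The full grid is 4 2 1 3 / 3 1 2 4 / 1 3 4 2 / 2 4 3 1.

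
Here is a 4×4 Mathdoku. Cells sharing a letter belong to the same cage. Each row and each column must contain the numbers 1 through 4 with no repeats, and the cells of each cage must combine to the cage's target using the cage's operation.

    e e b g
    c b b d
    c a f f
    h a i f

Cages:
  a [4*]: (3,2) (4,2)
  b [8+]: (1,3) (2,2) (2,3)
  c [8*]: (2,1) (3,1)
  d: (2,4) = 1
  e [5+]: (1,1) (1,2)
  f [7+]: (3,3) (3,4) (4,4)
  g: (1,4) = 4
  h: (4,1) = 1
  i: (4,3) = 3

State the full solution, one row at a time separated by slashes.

3 2 1 4 / 2 3 4 1 / 4 1 2 3 / 1 4 3 2

Cage g is a single given cell, which forces (1,4) = 4.
D is a freebie, which forces (2,4) = 1.
Cage h is a single given cell, which forces (4,1) = 1.
Row 4 already has 1, leaving (4,2) = 4.
Cage i is given, leaving (4,3) = 3.
3 is placed in row 4; hence (4,4) = 2.
Cage b needs sum 8; hence (2,3) = 4.
Column 2 now contains 4, leaving (3,2) = 1.
Cage f needs sum 7, leaving (3,3) = 2.
Column 4 already has 2, so (3,4) = 3.
Column 3 now contains 2; hence (1,3) = 1.
Row 2 already has 4, leaving (2,1) = 2.
Cage b has sum 8, leaving (2,2) = 3.
Row 3 already has 2, leaving (3,1) = 4.
2 is placed in column 1, leaving (1,1) = 3.
Column 2 already has 3, so (1,2) = 2.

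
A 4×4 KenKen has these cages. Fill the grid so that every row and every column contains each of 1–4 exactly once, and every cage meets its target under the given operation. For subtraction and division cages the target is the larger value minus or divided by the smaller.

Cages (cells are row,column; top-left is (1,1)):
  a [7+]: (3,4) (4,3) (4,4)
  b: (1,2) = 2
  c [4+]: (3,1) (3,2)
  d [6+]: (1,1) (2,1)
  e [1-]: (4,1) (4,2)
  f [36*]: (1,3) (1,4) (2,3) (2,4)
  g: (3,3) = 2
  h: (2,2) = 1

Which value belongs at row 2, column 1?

2

B is a freebie, which forces (1,2) = 2.
H is a freebie, which forces (2,2) = 1.
1 is placed in column 2, leaving (3,2) = 3.
G is a freebie, so (3,3) = 2.
3 is placed in column 2, which forces (4,2) = 4.
2 is placed in row 1; hence (1,1) = 4.
Cage d's pair has sum 6, leaving (2,1) = 2.
3 is placed in row 3, so (3,1) = 1.
Cage a needs sum 7, which forces (3,4) = 4.
The two cells of cage e must have difference 1; hence (4,1) = 3.
The 3 cells of cage a must have sum 7; hence (4,3) = 1.
Cage a has sum 7, which forces (4,4) = 2.
1 is placed in column 3; hence (1,3) = 3.
The 4 cells of cage f must have product 36; hence (1,4) = 1.
Cage f has product 36, so (2,3) = 4.
4 is placed in column 4, so (2,4) = 3.
The full grid is 4 2 3 1 / 2 1 4 3 / 1 3 2 4 / 3 4 1 2.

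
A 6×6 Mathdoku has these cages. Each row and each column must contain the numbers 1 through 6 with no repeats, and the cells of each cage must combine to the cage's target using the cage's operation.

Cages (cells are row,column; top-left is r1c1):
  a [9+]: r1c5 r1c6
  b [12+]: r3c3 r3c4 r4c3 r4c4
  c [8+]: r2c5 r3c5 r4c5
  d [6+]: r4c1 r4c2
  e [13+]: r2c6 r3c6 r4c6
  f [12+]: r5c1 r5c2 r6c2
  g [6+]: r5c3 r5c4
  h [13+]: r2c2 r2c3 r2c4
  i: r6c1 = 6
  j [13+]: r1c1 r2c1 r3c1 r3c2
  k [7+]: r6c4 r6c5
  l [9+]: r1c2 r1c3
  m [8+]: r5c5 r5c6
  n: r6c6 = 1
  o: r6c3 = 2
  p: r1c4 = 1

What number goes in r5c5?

6

Cage p is a single given cell, leaving r1c4 = 1.
I is a freebie, so r6c1 = 6.
Cage o is given, leaving r6c3 = 2.
Cage n is a single given cell, so r6c6 = 1.
The only place for 2 in row 1 is r1c1.
In row 6, 5 can only go at r6c2, so r6c2 = 5.
The only place for 1 in column 2 is r4c2.
The two cells of cage d must have sum 6, which forces r4c1 = 5.
Column 2 needs a 2, and only r2c2 is open for it.
Row 3 needs a 2, and only r3c4 is open for it.
The two cells of cage g must have sum 6, so r5c3 = 1.
2 is placed in column 4, so r5c4 = 5.
Cage h has sum 13, which forces r2c3 = 5.
Column 4 already has 5, which forces r2c4 = 6.
Column 3 now contains 1, leaving r3c3 = 3.
Cage b has sum 12, which forces r4c3 = 4.
Cage b has sum 12, so r4c4 = 3.
Row 4 already has 3, leaving r4c5 = 2.
Row 4 already has 3, which forces r4c6 = 6.
2 is placed in column 5; hence r5c5 = 6.
Column 6 already has 6; hence r5c6 = 2.
Column 4 now contains 3; hence r6c4 = 4.
Row 6 already has 4, leaving r6c5 = 3.
The two cells of cage l must have sum 9; hence r1c2 = 3.
Column 3 now contains 3; hence r1c3 = 6.
The 3 cells of cage c must have sum 8, leaving r2c5 = 1.
The 3 cells of cage e must have sum 13; hence r2c6 = 3.
The 4 cells of cage j must have sum 13, leaving r3c2 = 6.
Cage c has sum 8, leaving r3c5 = 5.
Column 6 already has 6, which forces r3c6 = 4.
Column 2 now contains 3, which forces r5c2 = 4.
Column 5 now contains 5; hence r1c5 = 4.
Column 6 already has 4; hence r1c6 = 5.
Row 2 now contains 1; hence r2c1 = 4.
Row 3 already has 4; hence r3c1 = 1.
Row 5 already has 4, so r5c1 = 3.
The full grid is 2 3 6 1 4 5 / 4 2 5 6 1 3 / 1 6 3 2 5 4 / 5 1 4 3 2 6 / 3 4 1 5 6 2 / 6 5 2 4 3 1.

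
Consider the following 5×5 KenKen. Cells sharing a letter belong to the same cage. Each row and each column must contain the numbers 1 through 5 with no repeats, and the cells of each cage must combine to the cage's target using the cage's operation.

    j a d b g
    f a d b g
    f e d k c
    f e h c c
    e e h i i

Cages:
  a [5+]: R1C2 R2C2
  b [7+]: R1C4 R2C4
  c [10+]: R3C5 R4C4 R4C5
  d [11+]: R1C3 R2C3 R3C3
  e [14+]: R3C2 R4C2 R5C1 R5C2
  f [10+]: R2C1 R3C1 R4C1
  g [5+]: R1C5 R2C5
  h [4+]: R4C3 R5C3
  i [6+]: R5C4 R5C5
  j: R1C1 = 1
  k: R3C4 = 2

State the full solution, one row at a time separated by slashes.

1 4 5 3 2 / 5 1 2 4 3 / 3 5 4 2 1 / 2 3 1 5 4 / 4 2 3 1 5

Cage j is a single given cell, which forces R1C1 = 1.
K is a freebie, leaving R3C4 = 2.
In row 1, 5 can only go at R1C3, so R1C3 = 5.
Cage d has sum 11, leaving R2C3 = 2.
Column 3 already has 5; hence R3C3 = 4.
The 3 cells of cage f must have sum 10, which forces R4C1 = 2.
The only place for 3 in row 1 is R1C4.
Column 4 now contains 3, leaving R2C4 = 4.
Cage c needs sum 10, so R4C5 = 4.
Column 5 already has 4, leaving R1C5 = 2.
Cage g needs two cells with sum 5; hence R2C5 = 3.
Row 1 already has 2, so R1C2 = 4.
Row 2 now contains 3, which forces R2C1 = 5.
Row 2 now contains 3, which forces R2C2 = 1.
The 3 cells of cage f must have sum 10, which forces R3C1 = 3.
Row 3 now contains 3, leaving R3C2 = 5.
Row 3 already has 5; hence R3C5 = 1.
5 is placed in column 2, leaving R4C2 = 3.
Row 4 now contains 3, so R4C3 = 1.
Row 4 already has 1, which forces R4C4 = 5.
Column 1 now contains 5, which forces R5C1 = 4.
3 is placed in column 2, leaving R5C2 = 2.
Column 3 already has 1; hence R5C3 = 3.
Column 4 now contains 5; hence R5C4 = 1.
1 is placed in column 5, leaving R5C5 = 5.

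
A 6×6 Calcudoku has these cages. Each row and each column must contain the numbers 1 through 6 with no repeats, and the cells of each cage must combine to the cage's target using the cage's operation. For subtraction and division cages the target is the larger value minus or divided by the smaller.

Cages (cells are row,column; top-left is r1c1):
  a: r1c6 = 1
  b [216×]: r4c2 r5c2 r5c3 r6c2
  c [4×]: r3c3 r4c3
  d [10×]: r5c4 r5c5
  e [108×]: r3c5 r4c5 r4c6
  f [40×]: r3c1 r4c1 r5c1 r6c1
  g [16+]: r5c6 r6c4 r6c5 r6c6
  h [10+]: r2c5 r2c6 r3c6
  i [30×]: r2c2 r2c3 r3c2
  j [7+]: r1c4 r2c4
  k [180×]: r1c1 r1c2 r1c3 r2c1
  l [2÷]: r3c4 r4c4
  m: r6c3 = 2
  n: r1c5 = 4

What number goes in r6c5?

N is a freebie, leaving r1c5 = 4.
A is a freebie; hence r1c6 = 1.
Cage e needs product 108; hence r3c5 = 6.
Cage e needs product 108, which forces r4c5 = 3.
Cage e has product 108, leaving r4c6 = 6.
M is a freebie, which forces r6c3 = 2.
Row 4 needs a 5, and only r4c1 is open for it.
Row 5 needs a 1, and only r5c1 is open for it.
The 4 cells of cage f must have product 40, which forces r3c1 = 2.
Column 1 already has 1, which forces r6c1 = 4.
Row 6 now contains 4; hence r6c4 = 6.
Cage k has product 180, which forces r1c2 = 2.
Cage k has product 180; hence r1c3 = 5.
Row 1 now contains 5, leaving r1c4 = 3.
Cage b needs product 216; hence r4c2 = 4.
4 is placed in row 4, so r4c3 = 1.
The two cells of cage l must have quotient 2, so r4c4 = 2.
Cage b needs product 216; hence r5c2 = 6.
Cage b has product 216, so r5c3 = 3.
2 is placed in column 4, which forces r5c4 = 5.
Row 5 now contains 5, leaving r5c5 = 2.
Row 5 already has 2, leaving r5c6 = 4.
Row 6 already has 6, so r6c2 = 3.
Row 6 already has 3, so r6c6 = 5.
Row 1 already has 3; hence r1c1 = 6.
Cage k has product 180, so r2c1 = 3.
Column 3 now contains 3, which forces r2c3 = 6.
5 is placed in column 4; hence r2c4 = 4.
The 3 cells of cage h must have sum 10; hence r2c5 = 5.
The 3 cells of cage h must have sum 10, leaving r2c6 = 2.
Column 3 now contains 1, which forces r3c3 = 4.
Column 4 already has 4, which forces r3c4 = 1.
Column 6 already has 5, which forces r3c6 = 3.
Row 6 already has 5, leaving r6c5 = 1.
Row 2 now contains 5, which forces r2c2 = 1.
Row 3 now contains 1, so r3c2 = 5.
Filled in: 6 2 5 3 4 1 / 3 1 6 4 5 2 / 2 5 4 1 6 3 / 5 4 1 2 3 6 / 1 6 3 5 2 4 / 4 3 2 6 1 5.

1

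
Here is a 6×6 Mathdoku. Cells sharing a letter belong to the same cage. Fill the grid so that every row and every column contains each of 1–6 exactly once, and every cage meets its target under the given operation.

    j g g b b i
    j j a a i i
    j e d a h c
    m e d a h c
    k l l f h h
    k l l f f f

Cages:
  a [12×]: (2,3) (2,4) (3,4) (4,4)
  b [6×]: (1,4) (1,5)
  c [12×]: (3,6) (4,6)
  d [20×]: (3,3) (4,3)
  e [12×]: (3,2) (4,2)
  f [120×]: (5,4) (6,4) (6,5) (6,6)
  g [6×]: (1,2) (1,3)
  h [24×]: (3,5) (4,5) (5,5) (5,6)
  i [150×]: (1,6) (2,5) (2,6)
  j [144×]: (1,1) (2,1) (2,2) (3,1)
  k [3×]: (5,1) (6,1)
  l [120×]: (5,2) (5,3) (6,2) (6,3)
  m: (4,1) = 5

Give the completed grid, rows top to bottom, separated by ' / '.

4 1 6 2 3 5 / 2 3 1 4 5 6 / 6 2 5 3 1 4 / 5 6 4 1 2 3 / 1 4 3 5 6 2 / 3 5 2 6 4 1

The 3 cells of cage i must have product 150, leaving (1,6) = 5.
The 3 cells of cage i must have product 150; hence (2,5) = 5.
Cage i needs product 150, so (2,6) = 6.
M is a freebie, so (4,1) = 5.
Row 4 now contains 5, so (4,3) = 4.
Column 3 now contains 4, leaving (3,3) = 5.
Cage c's pair has product 12, which forces (3,6) = 4.
Cage c's pair has product 12, so (4,6) = 3.
Row 1 needs a 4, and only (1,1) is open for it.
Cage j needs product 144, so (3,1) = 6.
6 is placed in row 3, so (3,2) = 2.
Column 2 now contains 2, leaving (4,2) = 6.
Cage j needs product 144, leaving (2,1) = 2.
Column 2 now contains 2, leaving (2,2) = 3.
Row 2 now contains 2, which forces (2,3) = 1.
1 is placed in row 2, which forces (2,4) = 4.
Column 2 now contains 3, leaving (1,2) = 1.
The two cells of cage g must have product 6; hence (1,3) = 6.
Cage a needs product 12; hence (3,4) = 3.
Row 3 now contains 3, leaving (3,5) = 1.
Cage a needs product 12, leaving (4,4) = 1.
Column 5 already has 1; hence (4,5) = 2.
Column 4 already has 3, leaving (1,4) = 2.
Column 5 already has 2, leaving (1,5) = 3.
The 4 cells of cage h must have product 24, leaving (5,5) = 6.
Cage h needs product 24; hence (5,6) = 2.
Column 5 now contains 6, so (6,5) = 4.
Column 6 already has 2; hence (6,6) = 1.
The two cells of cage k must have product 3; hence (5,1) = 1.
Cage l has product 120, so (5,2) = 4.
Row 5 already has 2, so (5,3) = 3.
6 is placed in row 5, leaving (5,4) = 5.
1 is placed in row 6, leaving (6,1) = 3.
Row 6 already has 4; hence (6,2) = 5.
Cage l has product 120, so (6,3) = 2.
Cage f needs product 120, so (6,4) = 6.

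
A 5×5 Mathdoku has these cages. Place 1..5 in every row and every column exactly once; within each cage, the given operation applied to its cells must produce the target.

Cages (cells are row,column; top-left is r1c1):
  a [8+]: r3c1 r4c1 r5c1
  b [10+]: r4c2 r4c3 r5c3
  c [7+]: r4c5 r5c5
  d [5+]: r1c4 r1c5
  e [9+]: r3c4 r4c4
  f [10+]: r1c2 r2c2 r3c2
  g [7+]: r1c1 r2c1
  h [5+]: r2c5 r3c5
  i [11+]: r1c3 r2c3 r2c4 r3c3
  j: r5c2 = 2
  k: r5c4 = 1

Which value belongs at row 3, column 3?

2

Cage j is a single given cell, so r5c2 = 2.
Cage k is given, which forces r5c4 = 1.
In column 2, 3 can only go at r4c2, so r4c2 = 3.
The only place for 1 in row 4 is r4c1.
Row 4 needs a 5, and only r4c4 is open for it.
5 is placed in column 4, leaving r3c4 = 4.
Row 5 needs a 4, and only r5c1 is open for it.
Cage a needs sum 8, leaving r3c1 = 3.
Column 5 needs a 1, and only r3c5 is open for it.
Cage h's pair has sum 5, so r2c5 = 4.
1 is placed in row 3, so r3c2 = 5.
Row 3 now contains 5; hence r3c3 = 2.
Column 3 already has 2; hence r4c3 = 4.
Column 5 already has 4, which forces r4c5 = 2.
Cage f has sum 10, which forces r1c2 = 4.
The two cells of cage d must have sum 5, leaving r1c4 = 2.
Column 5 now contains 2; hence r1c5 = 3.
Row 2 now contains 4; hence r2c2 = 1.
Row 2 already has 1, leaving r2c3 = 5.
Cage i needs sum 11, which forces r2c4 = 3.
Cage b needs sum 10, so r5c3 = 3.
The two cells of cage c must have sum 7, leaving r5c5 = 5.
Row 1 now contains 2, which forces r1c1 = 5.
Column 3 now contains 5, which forces r1c3 = 1.
Row 2 already has 5, which forces r2c1 = 2.
The full grid is 5 4 1 2 3 / 2 1 5 3 4 / 3 5 2 4 1 / 1 3 4 5 2 / 4 2 3 1 5.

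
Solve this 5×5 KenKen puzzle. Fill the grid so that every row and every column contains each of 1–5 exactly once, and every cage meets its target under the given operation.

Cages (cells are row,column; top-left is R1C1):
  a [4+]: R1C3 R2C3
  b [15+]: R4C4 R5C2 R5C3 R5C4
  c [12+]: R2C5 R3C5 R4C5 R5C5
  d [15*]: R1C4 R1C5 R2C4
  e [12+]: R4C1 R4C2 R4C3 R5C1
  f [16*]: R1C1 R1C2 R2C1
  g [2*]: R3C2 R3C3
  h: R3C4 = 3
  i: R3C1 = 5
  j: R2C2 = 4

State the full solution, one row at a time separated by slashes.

Cage j is a single given cell, leaving R2C2 = 4.
Cage i is given, so R3C1 = 5.
H is a freebie, which forces R3C4 = 3.
Cage f needs product 16, which forces R1C1 = 4.
Column 2 already has 4, leaving R1C2 = 2.
The 3 cells of cage d must have product 15; hence R1C5 = 3.
Row 2 now contains 4, which forces R2C1 = 2.
Column 2 already has 2, so R3C2 = 1.
1 is placed in row 3, which forces R3C3 = 2.
Row 3 now contains 2, so R3C5 = 4.
3 is placed in row 1, leaving R1C3 = 1.
1 is placed in row 1; hence R1C4 = 5.
The two cells of cage a must have sum 4, which forces R2C3 = 3.
Column 4 already has 5, which forces R2C4 = 1.
Row 2 now contains 1; hence R2C5 = 5.
The 4 cells of cage e must have sum 12, leaving R4C1 = 1.
3 is placed in column 3, which forces R4C3 = 5.
Column 4 already has 5, leaving R4C4 = 4.
Row 4 already has 1; hence R4C5 = 2.
Cage e has sum 12; hence R5C1 = 3.
3 is placed in row 5; hence R5C2 = 5.
Column 3 already has 5, leaving R5C3 = 4.
Column 4 already has 4, which forces R5C4 = 2.
Column 5 now contains 2; hence R5C5 = 1.
5 is placed in row 4; hence R4C2 = 3.

4 2 1 5 3 / 2 4 3 1 5 / 5 1 2 3 4 / 1 3 5 4 2 / 3 5 4 2 1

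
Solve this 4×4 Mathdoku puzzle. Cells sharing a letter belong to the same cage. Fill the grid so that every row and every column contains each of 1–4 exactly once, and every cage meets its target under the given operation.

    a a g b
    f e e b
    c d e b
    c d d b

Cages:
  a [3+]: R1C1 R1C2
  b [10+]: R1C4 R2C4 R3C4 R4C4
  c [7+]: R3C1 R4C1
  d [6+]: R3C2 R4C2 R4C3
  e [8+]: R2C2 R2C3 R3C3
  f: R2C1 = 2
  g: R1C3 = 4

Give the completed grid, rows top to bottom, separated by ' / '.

1 2 4 3 / 2 4 3 1 / 4 3 1 2 / 3 1 2 4

Cage g is a single given cell; hence R1C3 = 4.
Cage f is given, so R2C1 = 2.
2 is placed in column 1, which forces R1C1 = 1.
The two cells of cage a must have sum 3, which forces R1C2 = 2.
2 is placed in row 1, leaving R1C4 = 3.
Cage e has sum 8, leaving R2C2 = 4.
Row 2 already has 4, which forces R2C4 = 1.
Row 2 already has 1, leaving R2C3 = 3.
Cage e needs sum 8, which forces R3C3 = 1.
The 3 cells of cage d must have sum 6, which forces R4C3 = 2.
Row 4 now contains 2; hence R4C4 = 4.
The two cells of cage c must have sum 7, which forces R3C1 = 4.
Row 3 already has 1; hence R3C2 = 3.
Column 4 now contains 4, which forces R3C4 = 2.
Row 4 already has 4; hence R4C1 = 3.
Cage d has sum 6, which forces R4C2 = 1.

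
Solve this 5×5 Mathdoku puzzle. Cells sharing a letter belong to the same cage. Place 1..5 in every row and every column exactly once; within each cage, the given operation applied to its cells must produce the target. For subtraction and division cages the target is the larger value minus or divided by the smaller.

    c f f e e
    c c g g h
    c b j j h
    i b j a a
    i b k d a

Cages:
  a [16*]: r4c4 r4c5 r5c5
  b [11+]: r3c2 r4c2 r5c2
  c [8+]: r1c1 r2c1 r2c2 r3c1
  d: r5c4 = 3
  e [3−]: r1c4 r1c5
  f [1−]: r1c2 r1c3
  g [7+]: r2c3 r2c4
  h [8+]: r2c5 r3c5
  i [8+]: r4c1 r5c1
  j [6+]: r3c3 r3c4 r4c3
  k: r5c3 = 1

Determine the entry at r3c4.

1

Cage k is a single given cell, leaving r5c3 = 1.
D is a freebie, which forces r5c4 = 3.
Cage j has sum 6, so r3c4 = 1.
Cage i needs two cells with sum 8, which forces r4c1 = 3.
3 is placed in row 4, which forces r4c3 = 2.
Row 4 now contains 2, so r4c4 = 4.
Row 4 now contains 4, which forces r4c5 = 1.
Row 5 now contains 3, which forces r5c1 = 5.
The 4 cells of cage c must have sum 8, which forces r1c1 = 1.
Cage c has sum 8; hence r2c2 = 1.
Cage g's pair has sum 7, leaving r2c3 = 5.
Cage g needs two cells with sum 7, so r2c4 = 2.
Row 2 now contains 5, which forces r2c5 = 3.
2 is placed in column 3, so r3c3 = 3.
Column 5 now contains 3; hence r3c5 = 5.
Row 4 now contains 4, which forces r4c2 = 5.
Cage a has product 16, leaving r5c5 = 4.
The two cells of cage f must have difference 1, so r1c2 = 3.
Column 3 now contains 3, which forces r1c3 = 4.
Column 4 now contains 2, so r1c4 = 5.
5 is placed in column 5, which forces r1c5 = 2.
2 is placed in row 2, which forces r2c1 = 4.
The 4 cells of cage c must have sum 8, so r3c1 = 2.
Cage b needs sum 11, leaving r3c2 = 4.
Row 5 now contains 4; hence r5c2 = 2.
The full grid is 1 3 4 5 2 / 4 1 5 2 3 / 2 4 3 1 5 / 3 5 2 4 1 / 5 2 1 3 4.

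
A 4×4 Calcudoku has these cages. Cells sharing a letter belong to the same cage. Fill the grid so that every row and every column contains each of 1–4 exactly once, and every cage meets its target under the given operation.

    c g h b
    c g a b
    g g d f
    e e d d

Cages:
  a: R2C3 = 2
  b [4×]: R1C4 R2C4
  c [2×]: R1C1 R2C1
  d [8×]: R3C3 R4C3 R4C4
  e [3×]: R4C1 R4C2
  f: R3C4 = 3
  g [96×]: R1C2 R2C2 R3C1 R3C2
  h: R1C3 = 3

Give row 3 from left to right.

4 2 1 3

Cage h is a single given cell, leaving R1C3 = 3.
Cage a is given, which forces R2C3 = 2.
The 4 cells of cage g must have product 96, leaving R3C1 = 4.
4 is placed in row 3, leaving R3C3 = 1.
Cage f is given, leaving R3C4 = 3.
Column 3 already has 1; hence R4C3 = 4.
Cage c's pair has product 2, so R1C1 = 2.
Cage g has product 96, leaving R1C2 = 4.
4 is placed in row 1; hence R1C4 = 1.
Row 2 already has 2, leaving R2C1 = 1.
The 4 cells of cage g must have product 96, so R2C2 = 3.
Column 4 now contains 1; hence R2C4 = 4.
Row 3 already has 3, leaving R3C2 = 2.
Column 1 already has 1, which forces R4C1 = 3.
3 is placed in column 2; hence R4C2 = 1.
Cage d needs product 8, leaving R4C4 = 2.
Filled in: 2 4 3 1 / 1 3 2 4 / 4 2 1 3 / 3 1 4 2.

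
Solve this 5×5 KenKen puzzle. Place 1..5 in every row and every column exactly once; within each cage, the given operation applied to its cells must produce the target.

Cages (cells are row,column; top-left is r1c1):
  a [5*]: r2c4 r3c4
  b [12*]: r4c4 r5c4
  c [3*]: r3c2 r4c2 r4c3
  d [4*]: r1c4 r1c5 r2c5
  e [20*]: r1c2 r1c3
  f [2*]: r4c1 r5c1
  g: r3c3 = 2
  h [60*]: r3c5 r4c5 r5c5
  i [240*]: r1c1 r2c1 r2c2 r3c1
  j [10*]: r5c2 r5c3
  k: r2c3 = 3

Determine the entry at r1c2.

5

The 4 cells of cage i must have product 240, so r2c2 = 4.
K is a freebie, leaving r2c3 = 3.
The 3 cells of cage c must have product 3, so r3c2 = 1.
G is a freebie, so r3c3 = 2.
Row 3 already has 1; hence r3c4 = 5.
Cage c has product 3, so r4c2 = 3.
Cage c has product 3, which forces r4c3 = 1.
3 is placed in row 4, which forces r4c4 = 4.
Row 4 already has 4, which forces r4c5 = 5.
Column 3 already has 2; hence r5c3 = 5.
Column 4 now contains 4, which forces r5c4 = 3.
Row 5 already has 3, leaving r5c5 = 4.
4 is placed in column 2, which forces r1c2 = 5.
5 is placed in column 3, which forces r1c3 = 4.
The 3 cells of cage d must have product 4, which forces r1c4 = 2.
Column 5 already has 4, which forces r1c5 = 1.
Row 2 already has 3, so r2c1 = 5.
5 is placed in column 4; hence r2c4 = 1.
Cage d has product 4, so r2c5 = 2.
Column 5 already has 4, leaving r3c5 = 3.
Row 4 now contains 1, so r4c1 = 2.
The two cells of cage f must have product 2, leaving r5c1 = 1.
Row 5 now contains 5, so r5c2 = 2.
Row 1 now contains 4, which forces r1c1 = 3.
3 is placed in row 3, leaving r3c1 = 4.
Completed grid: 3 5 4 2 1 / 5 4 3 1 2 / 4 1 2 5 3 / 2 3 1 4 5 / 1 2 5 3 4.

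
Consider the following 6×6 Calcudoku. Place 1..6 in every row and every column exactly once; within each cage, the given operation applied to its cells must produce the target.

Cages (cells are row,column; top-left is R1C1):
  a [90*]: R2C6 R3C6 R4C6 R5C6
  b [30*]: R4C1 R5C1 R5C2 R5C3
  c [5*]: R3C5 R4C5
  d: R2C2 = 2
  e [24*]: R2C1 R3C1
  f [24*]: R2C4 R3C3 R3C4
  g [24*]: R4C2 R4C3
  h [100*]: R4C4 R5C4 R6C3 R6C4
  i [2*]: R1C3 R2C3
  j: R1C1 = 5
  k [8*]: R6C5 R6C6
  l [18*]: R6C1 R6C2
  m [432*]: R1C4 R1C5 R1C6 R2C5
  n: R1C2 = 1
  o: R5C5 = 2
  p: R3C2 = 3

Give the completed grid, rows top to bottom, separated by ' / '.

5 1 2 6 3 4 / 4 2 1 3 6 5 / 6 3 4 2 5 1 / 2 4 6 5 1 3 / 1 5 3 4 2 6 / 3 6 5 1 4 2

Cage j is a single given cell, so R1C1 = 5.
Cage n is a single given cell, which forces R1C2 = 1.
Row 1 already has 1, which forces R1C3 = 2.
D is a freebie, leaving R2C2 = 2.
Column 3 now contains 2, which forces R2C3 = 1.
Cage m needs product 432, so R2C5 = 6.
Cage p is given, leaving R3C2 = 3.
Cage o is given, so R5C5 = 2.
Column 2 now contains 3, so R6C2 = 6.
Cage h needs product 100, leaving R6C3 = 5.
Column 5 already has 2, so R6C5 = 4.
Row 6 already has 4; hence R6C6 = 2.
4 is placed in column 5, leaving R1C5 = 3.
6 is placed in row 2, leaving R2C1 = 4.
Row 2 now contains 4, which forces R2C4 = 3.
Row 2 now contains 3, leaving R2C6 = 5.
Cage e needs two cells with product 24, so R3C1 = 6.
Row 3 now contains 6, so R3C3 = 4.
Row 3 now contains 6, which forces R3C6 = 1.
Cage b needs product 30, so R4C1 = 2.
Column 2 now contains 6; hence R4C2 = 4.
The two cells of cage g must have product 24, leaving R4C3 = 6.
Row 4 now contains 4, which forces R4C4 = 5.
5 is placed in row 4, which forces R4C5 = 1.
Row 4 now contains 6, so R4C6 = 3.
Cage b has product 30, so R5C1 = 1.
Column 2 now contains 6, so R5C2 = 5.
Cage b needs product 30, which forces R5C3 = 3.
5 is placed in column 4, leaving R5C4 = 4.
3 is placed in column 6, leaving R5C6 = 6.
6 is placed in row 6, which forces R6C1 = 3.
Row 6 already has 4, leaving R6C4 = 1.
Column 4 now contains 4, leaving R1C4 = 6.
6 is placed in column 6, leaving R1C6 = 4.
Row 3 now contains 1, leaving R3C4 = 2.
Row 3 now contains 1, which forces R3C5 = 5.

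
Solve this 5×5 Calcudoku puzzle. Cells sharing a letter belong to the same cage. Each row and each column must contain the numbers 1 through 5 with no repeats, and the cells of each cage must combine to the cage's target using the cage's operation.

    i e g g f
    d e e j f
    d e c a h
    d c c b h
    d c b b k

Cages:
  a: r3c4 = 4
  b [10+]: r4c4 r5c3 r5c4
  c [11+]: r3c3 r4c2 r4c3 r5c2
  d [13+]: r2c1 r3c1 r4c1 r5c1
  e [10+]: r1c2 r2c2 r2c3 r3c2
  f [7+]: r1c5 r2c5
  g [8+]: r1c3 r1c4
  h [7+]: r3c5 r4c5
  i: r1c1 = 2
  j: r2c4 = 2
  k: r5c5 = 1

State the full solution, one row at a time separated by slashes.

I is a freebie, which forces r1c1 = 2.
Cage j is given, so r2c4 = 2.
Cage a is given; hence r3c4 = 4.
Cage k is given, which forces r5c5 = 1.
Row 1 needs a 1, and only r1c2 is open for it.
Row 1 needs a 4, and only r1c5 is open for it.
Column 5 already has 4, so r2c5 = 3.
Cage e needs sum 10, which forces r2c2 = 5.
Cage e needs sum 10; hence r2c3 = 1.
Cage e has sum 10; hence r3c2 = 3.
Row 2 already has 1, leaving r2c1 = 4.
The 4 cells of cage c must have sum 11, which forces r3c3 = 2.
Row 3 now contains 2, so r3c5 = 5.
The 4 cells of cage c must have sum 11, so r4c3 = 3.
Column 5 already has 5, leaving r4c5 = 2.
2 is placed in column 3, which forces r5c3 = 4.
Column 3 already has 3, which forces r1c3 = 5.
Cage g needs two cells with sum 8, which forces r1c4 = 3.
Row 3 already has 5, which forces r3c1 = 1.
Cage d has sum 13, so r4c1 = 5.
2 is placed in row 4, so r4c2 = 4.
Cage b has sum 10, so r4c4 = 1.
Cage d has sum 13, so r5c1 = 3.
Row 5 already has 4, so r5c2 = 2.
Cage b needs sum 10; hence r5c4 = 5.

2 1 5 3 4 / 4 5 1 2 3 / 1 3 2 4 5 / 5 4 3 1 2 / 3 2 4 5 1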